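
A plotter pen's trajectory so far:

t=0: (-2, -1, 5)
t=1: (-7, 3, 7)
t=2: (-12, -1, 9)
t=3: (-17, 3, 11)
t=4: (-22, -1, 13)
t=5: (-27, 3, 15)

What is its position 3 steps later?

The first coordinate changes by -5 each step, so at step 8 it is -2 + 8·(-5) = -42.
The second coordinate repeats the cycle [-1, 3] with period 2; step 8 mod 2 = 0, giving -1.
The third coordinate changes by +2 each step, so at step 8 it is 5 + 8·(2) = 21.

(-42, -1, 21)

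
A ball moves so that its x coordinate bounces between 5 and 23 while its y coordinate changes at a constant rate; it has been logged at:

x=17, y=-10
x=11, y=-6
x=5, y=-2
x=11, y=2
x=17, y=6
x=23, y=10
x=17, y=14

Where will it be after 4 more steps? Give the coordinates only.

x=17, y=30

The x coordinate travels 6 per step and bounces off the walls at 5 and 23.
  step 7: 17 → 11
  step 8: 11 → 5
  step 9: 5 → 11
  step 10: 11 → 17
The y coordinate changes by +4 each step: at step 10 it is 30.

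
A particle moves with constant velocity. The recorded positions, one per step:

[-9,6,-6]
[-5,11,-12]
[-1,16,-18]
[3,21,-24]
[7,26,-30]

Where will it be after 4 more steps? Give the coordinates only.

[23,46,-54]

Constant displacement of [+4,+5,-6] per step.
step 5: [7,26,-30] + [+4,+5,-6] → [11,31,-36]
step 6: [11,31,-36] + [+4,+5,-6] → [15,36,-42]
step 7: [15,36,-42] + [+4,+5,-6] → [19,41,-48]
step 8: [19,41,-48] + [+4,+5,-6] → [23,46,-54]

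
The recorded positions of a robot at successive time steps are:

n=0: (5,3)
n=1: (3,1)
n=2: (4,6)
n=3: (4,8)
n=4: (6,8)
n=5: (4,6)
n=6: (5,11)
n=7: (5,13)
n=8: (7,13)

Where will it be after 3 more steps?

Step-to-step displacements: (-2,-2), (+1,+5), (+0,+2), (+2,+0), (-2,-2), (+1,+5), (+0,+2), (+2,+0) — a repeating cycle of length 4.
step 9: apply (-2,-2) → (5,11)
step 10: apply (+1,+5) → (6,16)
step 11: apply (+0,+2) → (6,18)

(6,18)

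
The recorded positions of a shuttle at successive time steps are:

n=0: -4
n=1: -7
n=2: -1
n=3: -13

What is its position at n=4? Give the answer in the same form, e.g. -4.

11

Step-to-step displacements: -3, +6, -12; each is -2× the previous.
step 4: -13 + 24 → 11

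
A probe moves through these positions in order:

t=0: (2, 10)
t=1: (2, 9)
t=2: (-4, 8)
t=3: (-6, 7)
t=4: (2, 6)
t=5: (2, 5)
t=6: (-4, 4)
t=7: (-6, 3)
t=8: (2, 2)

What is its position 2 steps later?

The first coordinate repeats the cycle [2, 2, -4, -6] with period 4; step 10 mod 4 = 2, giving -4.
The second coordinate changes by -1 each step, so at step 10 it is 10 + 10·(-1) = 0.

(-4, 0)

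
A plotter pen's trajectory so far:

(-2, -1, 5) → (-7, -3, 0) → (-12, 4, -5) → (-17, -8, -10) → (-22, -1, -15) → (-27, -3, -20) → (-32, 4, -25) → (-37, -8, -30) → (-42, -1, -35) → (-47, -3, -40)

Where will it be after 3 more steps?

The first coordinate changes by -5 each step, so at step 12 it is -2 + 12·(-5) = -62.
The second coordinate repeats the cycle [-1, -3, 4, -8] with period 4; step 12 mod 4 = 0, giving -1.
The third coordinate changes by -5 each step, so at step 12 it is 5 + 12·(-5) = -55.

(-62, -1, -55)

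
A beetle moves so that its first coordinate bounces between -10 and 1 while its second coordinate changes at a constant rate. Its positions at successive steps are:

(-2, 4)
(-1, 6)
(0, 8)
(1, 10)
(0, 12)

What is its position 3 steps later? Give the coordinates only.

(-3, 18)

The first coordinate reflects between -10 and 1, moving 1 per step.
  step 5: 0 → -1
  step 6: -1 → -2
  step 7: -2 → -3
The second coordinate changes by +2 each step: at step 7 it is 18.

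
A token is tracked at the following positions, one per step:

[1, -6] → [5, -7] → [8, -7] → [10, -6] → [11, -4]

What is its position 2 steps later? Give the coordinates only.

[10, 3]

First differences are [+4, -1], [+3, +0], [+2, +1], [+1, +2]; their common second difference is [-1, +1] (constant acceleration).
step 5: [11, -4] + [+0, +3] → [11, -1]
step 6: [11, -1] + [-1, +4] → [10, 3]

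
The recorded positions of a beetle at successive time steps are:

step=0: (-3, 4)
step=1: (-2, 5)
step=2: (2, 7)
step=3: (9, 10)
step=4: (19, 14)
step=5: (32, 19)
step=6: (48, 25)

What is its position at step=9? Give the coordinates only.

First differences are (+1, +1), (+4, +2), (+7, +3), (+10, +4), (+13, +5), (+16, +6); their common second difference is (+3, +1) (constant acceleration).
step 7: (48, 25) + (+19, +7) → (67, 32)
step 8: (67, 32) + (+22, +8) → (89, 40)
step 9: (89, 40) + (+25, +9) → (114, 49)

(114, 49)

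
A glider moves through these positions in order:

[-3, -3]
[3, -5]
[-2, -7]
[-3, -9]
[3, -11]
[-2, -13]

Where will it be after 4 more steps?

[-3, -21]

The first coordinate repeats the cycle [-3, 3, -2] with period 3; step 9 mod 3 = 0, giving -3.
The second coordinate changes by -2 each step, so at step 9 it is -3 + 9·(-2) = -21.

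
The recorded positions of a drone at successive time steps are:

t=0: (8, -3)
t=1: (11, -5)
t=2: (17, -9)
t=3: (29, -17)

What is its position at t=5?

(101, -65)

The jumps are (+3, -2), (+6, -4), (+12, -8) — a geometric progression with ratio 2.
step 4: (29, -17) + (+24, -16) → (53, -33)
step 5: (53, -33) + (+48, -32) → (101, -65)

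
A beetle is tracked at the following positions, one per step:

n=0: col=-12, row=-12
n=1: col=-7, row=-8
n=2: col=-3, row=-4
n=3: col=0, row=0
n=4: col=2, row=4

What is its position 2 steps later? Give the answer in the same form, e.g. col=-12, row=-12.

col=3, row=12

Taking differences between consecutive positions: (+5, +4), (+4, +4), (+3, +4), (+2, +4). These grow by (-1, +0) each step.
step 5: col=2, row=4 + (+1, +4) → col=3, row=8
step 6: col=3, row=8 + (+0, +4) → col=3, row=12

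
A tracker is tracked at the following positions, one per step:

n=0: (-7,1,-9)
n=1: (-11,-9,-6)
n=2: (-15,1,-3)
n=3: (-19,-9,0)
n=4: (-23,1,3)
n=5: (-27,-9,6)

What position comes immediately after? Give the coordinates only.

(-31,1,9)

The first coordinate changes by -4 each step, so at step 6 it is -7 + 6·(-4) = -31.
The second coordinate repeats the cycle [1, -9] with period 2; step 6 mod 2 = 0, giving 1.
The third coordinate changes by +3 each step, so at step 6 it is -9 + 6·(3) = 9.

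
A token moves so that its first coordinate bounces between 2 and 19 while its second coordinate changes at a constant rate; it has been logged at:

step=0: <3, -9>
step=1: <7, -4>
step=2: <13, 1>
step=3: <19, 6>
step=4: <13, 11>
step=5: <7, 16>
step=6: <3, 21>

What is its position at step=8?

The first coordinate reflects between 2 and 19, moving 6 per step.
  step 7: 3 → 9
  step 8: 9 → 15
The second coordinate changes by +5 each step: at step 8 it is 31.

<15, 31>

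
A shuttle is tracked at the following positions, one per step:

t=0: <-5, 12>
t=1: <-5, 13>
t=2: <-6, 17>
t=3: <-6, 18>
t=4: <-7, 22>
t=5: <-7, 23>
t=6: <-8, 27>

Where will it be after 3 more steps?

<-9, 33>

The moves between consecutive positions are <+0, +1>, <-1, +4>, <+0, +1>, <-1, +4>, <+0, +1>, <-1, +4>; they repeat the 2-cycle [<+0, +1>, <-1, +4>].
step 7: apply <+0, +1> → <-8, 28>
step 8: apply <-1, +4> → <-9, 32>
step 9: apply <+0, +1> → <-9, 33>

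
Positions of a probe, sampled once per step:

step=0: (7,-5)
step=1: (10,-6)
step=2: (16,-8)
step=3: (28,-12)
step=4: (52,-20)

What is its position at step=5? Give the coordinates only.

Consecutive displacements (+3,-1), (+6,-2), (+12,-4), (+24,-8) scale by a factor of 2 each step.
step 5: (52,-20) + (+48,-16) → (100,-36)

(100,-36)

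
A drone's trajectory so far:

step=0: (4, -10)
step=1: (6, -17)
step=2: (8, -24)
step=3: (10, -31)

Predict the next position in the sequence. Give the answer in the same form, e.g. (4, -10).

(12, -38)

The position changes by (+2, -7) every step.
step 4: (10, -31) + (+2, -7) → (12, -38)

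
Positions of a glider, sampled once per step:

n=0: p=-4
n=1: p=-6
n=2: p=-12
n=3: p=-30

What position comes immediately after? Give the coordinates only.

p=-84

The jumps are -2, -6, -18 — a geometric progression with ratio 3.
step 4: -30 − 54 → p=-84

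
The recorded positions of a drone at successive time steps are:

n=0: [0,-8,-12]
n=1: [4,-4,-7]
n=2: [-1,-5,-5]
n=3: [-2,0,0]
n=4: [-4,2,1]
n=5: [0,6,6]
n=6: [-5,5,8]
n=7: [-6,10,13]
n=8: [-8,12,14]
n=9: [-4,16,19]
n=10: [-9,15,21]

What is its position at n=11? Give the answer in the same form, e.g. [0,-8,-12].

The moves between consecutive positions are [+4,+4,+5], [-5,-1,+2], [-1,+5,+5], [-2,+2,+1], [+4,+4,+5], [-5,-1,+2], [-1,+5,+5], [-2,+2,+1], [+4,+4,+5], [-5,-1,+2]; they repeat the 4-cycle [[+4,+4,+5], [-5,-1,+2], [-1,+5,+5], [-2,+2,+1]].
step 11: apply [-1,+5,+5] → [-10,20,26]

[-10,20,26]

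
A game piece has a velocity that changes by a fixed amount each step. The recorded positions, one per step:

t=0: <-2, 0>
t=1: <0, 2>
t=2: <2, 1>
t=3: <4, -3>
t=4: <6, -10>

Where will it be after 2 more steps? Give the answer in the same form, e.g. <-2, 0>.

First differences are <+2, +2>, <+2, -1>, <+2, -4>, <+2, -7>; their common second difference is <+0, -3> (constant acceleration).
step 5: <6, -10> + <+2, -10> → <8, -20>
step 6: <8, -20> + <+2, -13> → <10, -33>

<10, -33>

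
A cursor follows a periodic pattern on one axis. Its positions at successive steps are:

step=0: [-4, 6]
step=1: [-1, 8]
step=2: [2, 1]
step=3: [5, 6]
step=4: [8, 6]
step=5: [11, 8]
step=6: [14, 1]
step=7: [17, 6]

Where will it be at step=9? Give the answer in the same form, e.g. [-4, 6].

[23, 8]

The first coordinate changes by +3 each step, so at step 9 it is -4 + 9·(3) = 23.
The second coordinate repeats the cycle [6, 8, 1, 6] with period 4; step 9 mod 4 = 1, giving 8.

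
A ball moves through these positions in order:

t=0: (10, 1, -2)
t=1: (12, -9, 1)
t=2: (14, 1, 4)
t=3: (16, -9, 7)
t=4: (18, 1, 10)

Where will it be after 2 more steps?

(22, 1, 16)

First: linear, +2 per step → 22 at step 6.
Second: cycles through 1, -9 every 2 steps. Step 6 lands at position 0 of the cycle → 1.
Third: linear, +3 per step → 16 at step 6.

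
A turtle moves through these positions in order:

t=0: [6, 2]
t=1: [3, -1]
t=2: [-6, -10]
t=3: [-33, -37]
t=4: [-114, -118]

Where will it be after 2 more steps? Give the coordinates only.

Consecutive displacements [-3, -3], [-9, -9], [-27, -27], [-81, -81] scale by a factor of 3 each step.
step 5: [-114, -118] + [-243, -243] → [-357, -361]
step 6: [-357, -361] + [-729, -729] → [-1086, -1090]

[-1086, -1090]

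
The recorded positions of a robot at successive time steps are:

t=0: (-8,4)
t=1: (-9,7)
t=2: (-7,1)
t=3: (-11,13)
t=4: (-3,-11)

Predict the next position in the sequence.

(-19,37)

Consecutive displacements (-1,+3), (+2,-6), (-4,+12), (+8,-24) scale by a factor of -2 each step.
step 5: (-3,-11) + (-16,+48) → (-19,37)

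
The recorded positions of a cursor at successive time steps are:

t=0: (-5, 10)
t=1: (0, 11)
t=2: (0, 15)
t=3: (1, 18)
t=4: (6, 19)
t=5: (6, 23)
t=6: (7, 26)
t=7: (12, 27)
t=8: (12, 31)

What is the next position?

(13, 34)

The moves between consecutive positions are (+5, +1), (+0, +4), (+1, +3), (+5, +1), (+0, +4), (+1, +3), (+5, +1), (+0, +4); they repeat the 3-cycle [(+5, +1), (+0, +4), (+1, +3)].
step 9: apply (+1, +3) → (13, 34)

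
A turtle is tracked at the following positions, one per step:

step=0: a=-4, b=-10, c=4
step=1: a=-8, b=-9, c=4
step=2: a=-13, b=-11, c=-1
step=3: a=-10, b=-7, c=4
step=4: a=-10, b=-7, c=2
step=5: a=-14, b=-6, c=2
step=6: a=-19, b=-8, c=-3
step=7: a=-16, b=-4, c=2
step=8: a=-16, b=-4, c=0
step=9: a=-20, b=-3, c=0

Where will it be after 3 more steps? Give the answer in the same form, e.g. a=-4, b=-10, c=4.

a=-22, b=-1, c=-2

Differencing gives (-4,+1,+0), (-5,-2,-5), (+3,+4,+5), (+0,+0,-2), (-4,+1,+0), (-5,-2,-5), (+3,+4,+5), (+0,+0,-2), (-4,+1,+0). This is the pattern (-4,+1,+0), (-5,-2,-5), (+3,+4,+5), (+0,+0,-2) repeated.
step 10: apply (-5,-2,-5) → a=-25, b=-5, c=-5
step 11: apply (+3,+4,+5) → a=-22, b=-1, c=0
step 12: apply (+0,+0,-2) → a=-22, b=-1, c=-2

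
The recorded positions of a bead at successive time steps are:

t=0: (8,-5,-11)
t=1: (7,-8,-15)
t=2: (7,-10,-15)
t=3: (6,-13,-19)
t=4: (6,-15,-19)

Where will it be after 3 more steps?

(4,-23,-27)

The moves between consecutive positions are (-1,-3,-4), (+0,-2,+0), (-1,-3,-4), (+0,-2,+0); they repeat the 2-cycle [(-1,-3,-4), (+0,-2,+0)].
step 5: apply (-1,-3,-4) → (5,-18,-23)
step 6: apply (+0,-2,+0) → (5,-20,-23)
step 7: apply (-1,-3,-4) → (4,-23,-27)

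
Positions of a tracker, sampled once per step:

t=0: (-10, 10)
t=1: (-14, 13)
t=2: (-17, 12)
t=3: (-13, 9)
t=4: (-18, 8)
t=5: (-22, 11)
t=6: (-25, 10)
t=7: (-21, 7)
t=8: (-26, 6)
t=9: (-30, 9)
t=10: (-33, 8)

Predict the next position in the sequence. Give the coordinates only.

Differencing gives (-4, +3), (-3, -1), (+4, -3), (-5, -1), (-4, +3), (-3, -1), (+4, -3), (-5, -1), (-4, +3), (-3, -1). This is the pattern (-4, +3), (-3, -1), (+4, -3), (-5, -1) repeated.
step 11: apply (+4, -3) → (-29, 5)

(-29, 5)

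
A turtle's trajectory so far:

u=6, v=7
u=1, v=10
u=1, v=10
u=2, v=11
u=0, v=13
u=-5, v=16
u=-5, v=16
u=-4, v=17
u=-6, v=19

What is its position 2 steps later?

Differencing gives (-5, +3), (+0, +0), (+1, +1), (-2, +2), (-5, +3), (+0, +0), (+1, +1), (-2, +2). This is the pattern (-5, +3), (+0, +0), (+1, +1), (-2, +2) repeated.
step 9: apply (-5, +3) → u=-11, v=22
step 10: apply (+0, +0) → u=-11, v=22

u=-11, v=22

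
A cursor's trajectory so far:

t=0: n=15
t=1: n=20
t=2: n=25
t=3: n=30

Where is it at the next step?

Constant displacement of +5 per step.
step 4: 30 + 5 → n=35

n=35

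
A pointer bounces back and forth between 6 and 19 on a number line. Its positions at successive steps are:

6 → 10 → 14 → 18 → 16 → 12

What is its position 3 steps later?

12

The value reflects between 6 and 19, moving 4 per step.
  step 6: 12 → 8
  step 7: 8 → 8
  step 8: 8 → 12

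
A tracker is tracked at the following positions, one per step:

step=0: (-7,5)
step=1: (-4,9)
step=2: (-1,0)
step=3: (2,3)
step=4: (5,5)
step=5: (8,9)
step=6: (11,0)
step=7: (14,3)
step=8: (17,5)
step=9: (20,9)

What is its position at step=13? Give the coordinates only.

First: linear, +3 per step → 32 at step 13.
Second: cycles through 5, 9, 0, 3 every 4 steps. Step 13 lands at position 1 of the cycle → 9.

(32,9)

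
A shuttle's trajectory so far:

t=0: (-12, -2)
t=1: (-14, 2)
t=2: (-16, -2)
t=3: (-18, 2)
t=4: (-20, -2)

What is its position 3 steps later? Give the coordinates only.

(-26, 2)

The first coordinate changes by -2 each step, so at step 7 it is -12 + 7·(-2) = -26.
The second coordinate repeats the cycle [-2, 2] with period 2; step 7 mod 2 = 1, giving 2.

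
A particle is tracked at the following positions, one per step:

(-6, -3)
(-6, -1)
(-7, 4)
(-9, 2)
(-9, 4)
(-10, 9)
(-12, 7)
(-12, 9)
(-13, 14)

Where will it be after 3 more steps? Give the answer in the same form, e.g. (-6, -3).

Step-to-step displacements: (+0, +2), (-1, +5), (-2, -2), (+0, +2), (-1, +5), (-2, -2), (+0, +2), (-1, +5) — a repeating cycle of length 3.
step 9: apply (-2, -2) → (-15, 12)
step 10: apply (+0, +2) → (-15, 14)
step 11: apply (-1, +5) → (-16, 19)

(-16, 19)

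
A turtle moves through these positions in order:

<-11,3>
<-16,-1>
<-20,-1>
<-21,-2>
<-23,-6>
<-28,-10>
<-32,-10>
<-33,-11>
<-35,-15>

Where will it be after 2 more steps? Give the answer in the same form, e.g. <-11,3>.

<-44,-19>

Differencing gives <-5,-4>, <-4,+0>, <-1,-1>, <-2,-4>, <-5,-4>, <-4,+0>, <-1,-1>, <-2,-4>. This is the pattern <-5,-4>, <-4,+0>, <-1,-1>, <-2,-4> repeated.
step 9: apply <-5,-4> → <-40,-19>
step 10: apply <-4,+0> → <-44,-19>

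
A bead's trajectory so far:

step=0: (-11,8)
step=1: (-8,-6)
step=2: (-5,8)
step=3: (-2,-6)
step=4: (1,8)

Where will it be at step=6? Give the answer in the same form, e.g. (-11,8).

(7,8)

The first coordinate changes by +3 each step, so at step 6 it is -11 + 6·(3) = 7.
The second coordinate repeats the cycle [8, -6] with period 2; step 6 mod 2 = 0, giving 8.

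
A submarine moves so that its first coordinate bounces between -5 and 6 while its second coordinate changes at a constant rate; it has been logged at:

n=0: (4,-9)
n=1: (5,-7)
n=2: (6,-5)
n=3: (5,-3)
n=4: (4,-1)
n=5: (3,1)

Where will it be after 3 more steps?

(0,7)

The first coordinate reflects between -5 and 6, moving 1 per step.
  step 6: 3 → 2
  step 7: 2 → 1
  step 8: 1 → 0
The second coordinate changes by +2 each step: at step 8 it is 7.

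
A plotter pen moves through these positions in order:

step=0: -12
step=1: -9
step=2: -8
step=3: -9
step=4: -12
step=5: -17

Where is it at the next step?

-24

Successive displacements: +3, +1, -1, -3, -5 — each changes by -2.
step 6: -17 − 7 → -24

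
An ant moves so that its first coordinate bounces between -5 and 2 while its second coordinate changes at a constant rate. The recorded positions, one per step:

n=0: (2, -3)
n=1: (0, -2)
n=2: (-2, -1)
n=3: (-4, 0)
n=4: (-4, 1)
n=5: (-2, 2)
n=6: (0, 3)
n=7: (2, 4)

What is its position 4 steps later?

The first coordinate reflects between -5 and 2, moving 2 per step.
  step 8: 2 → 0
  step 9: 0 → -2
  step 10: -2 → -4
  step 11: -4 → -4
The second coordinate changes by +1 each step: at step 11 it is 8.

(-4, 8)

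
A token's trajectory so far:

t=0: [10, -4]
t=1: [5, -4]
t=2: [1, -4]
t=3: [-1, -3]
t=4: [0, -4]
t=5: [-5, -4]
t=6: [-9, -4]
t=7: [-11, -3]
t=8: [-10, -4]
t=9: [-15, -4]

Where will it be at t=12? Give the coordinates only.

Step-to-step displacements: [-5, +0], [-4, +0], [-2, +1], [+1, -1], [-5, +0], [-4, +0], [-2, +1], [+1, -1], [-5, +0] — a repeating cycle of length 4.
step 10: apply [-4, +0] → [-19, -4]
step 11: apply [-2, +1] → [-21, -3]
step 12: apply [+1, -1] → [-20, -4]

[-20, -4]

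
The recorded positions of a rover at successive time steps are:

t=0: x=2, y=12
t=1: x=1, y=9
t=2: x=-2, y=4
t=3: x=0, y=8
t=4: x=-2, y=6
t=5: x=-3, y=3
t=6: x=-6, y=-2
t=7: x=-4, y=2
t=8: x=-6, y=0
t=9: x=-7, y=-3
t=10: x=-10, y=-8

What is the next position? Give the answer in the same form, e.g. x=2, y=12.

Differencing gives (-1, -3), (-3, -5), (+2, +4), (-2, -2), (-1, -3), (-3, -5), (+2, +4), (-2, -2), (-1, -3), (-3, -5). This is the pattern (-1, -3), (-3, -5), (+2, +4), (-2, -2) repeated.
step 11: apply (+2, +4) → x=-8, y=-4

x=-8, y=-4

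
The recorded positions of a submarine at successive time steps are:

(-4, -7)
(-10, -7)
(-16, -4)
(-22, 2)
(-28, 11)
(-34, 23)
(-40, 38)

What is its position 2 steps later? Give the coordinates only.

(-52, 77)

Taking differences between consecutive positions: (-6, +0), (-6, +3), (-6, +6), (-6, +9), (-6, +12), (-6, +15). These grow by (+0, +3) each step.
step 7: (-40, 38) + (-6, +18) → (-46, 56)
step 8: (-46, 56) + (-6, +21) → (-52, 77)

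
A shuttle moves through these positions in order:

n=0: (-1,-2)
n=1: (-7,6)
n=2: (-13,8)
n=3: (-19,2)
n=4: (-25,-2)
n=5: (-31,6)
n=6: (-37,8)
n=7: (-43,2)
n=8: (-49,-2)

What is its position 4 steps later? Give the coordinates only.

(-73,-2)

The first coordinate changes by -6 each step, so at step 12 it is -1 + 12·(-6) = -73.
The second coordinate repeats the cycle [-2, 6, 8, 2] with period 4; step 12 mod 4 = 0, giving -2.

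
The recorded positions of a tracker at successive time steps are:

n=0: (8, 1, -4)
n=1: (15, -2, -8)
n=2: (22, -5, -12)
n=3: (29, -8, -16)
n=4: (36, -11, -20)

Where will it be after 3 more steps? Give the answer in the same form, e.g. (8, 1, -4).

(57, -20, -32)

The position changes by (+7, -3, -4) every step.
step 5: (36, -11, -20) + (+7, -3, -4) → (43, -14, -24)
step 6: (43, -14, -24) + (+7, -3, -4) → (50, -17, -28)
step 7: (50, -17, -28) + (+7, -3, -4) → (57, -20, -32)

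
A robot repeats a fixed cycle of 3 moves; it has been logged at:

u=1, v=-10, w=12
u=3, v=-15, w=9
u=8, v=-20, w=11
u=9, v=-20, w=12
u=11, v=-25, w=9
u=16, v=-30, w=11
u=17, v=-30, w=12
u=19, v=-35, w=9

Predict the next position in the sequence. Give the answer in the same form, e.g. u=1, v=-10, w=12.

The moves between consecutive positions are (+2, -5, -3), (+5, -5, +2), (+1, +0, +1), (+2, -5, -3), (+5, -5, +2), (+1, +0, +1), (+2, -5, -3); they repeat the 3-cycle [(+2, -5, -3), (+5, -5, +2), (+1, +0, +1)].
step 8: apply (+5, -5, +2) → u=24, v=-40, w=11

u=24, v=-40, w=11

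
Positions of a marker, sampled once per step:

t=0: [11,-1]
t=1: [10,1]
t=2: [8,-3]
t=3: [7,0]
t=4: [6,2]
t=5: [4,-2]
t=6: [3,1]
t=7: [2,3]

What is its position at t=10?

Step-to-step displacements: [-1,+2], [-2,-4], [-1,+3], [-1,+2], [-2,-4], [-1,+3], [-1,+2] — a repeating cycle of length 3.
step 8: apply [-2,-4] → [0,-1]
step 9: apply [-1,+3] → [-1,2]
step 10: apply [-1,+2] → [-2,4]

[-2,4]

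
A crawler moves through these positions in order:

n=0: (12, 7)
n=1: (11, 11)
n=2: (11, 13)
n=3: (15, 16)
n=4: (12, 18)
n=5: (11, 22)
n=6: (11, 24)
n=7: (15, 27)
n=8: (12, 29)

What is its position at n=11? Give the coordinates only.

(15, 38)

The moves between consecutive positions are (-1, +4), (+0, +2), (+4, +3), (-3, +2), (-1, +4), (+0, +2), (+4, +3), (-3, +2); they repeat the 4-cycle [(-1, +4), (+0, +2), (+4, +3), (-3, +2)].
step 9: apply (-1, +4) → (11, 33)
step 10: apply (+0, +2) → (11, 35)
step 11: apply (+4, +3) → (15, 38)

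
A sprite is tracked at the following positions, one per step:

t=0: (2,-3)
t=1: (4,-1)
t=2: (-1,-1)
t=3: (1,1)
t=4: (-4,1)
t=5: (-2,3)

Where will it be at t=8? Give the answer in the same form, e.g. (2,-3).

Differencing gives (+2,+2), (-5,+0), (+2,+2), (-5,+0), (+2,+2). This is the pattern (+2,+2), (-5,+0) repeated.
step 6: apply (-5,+0) → (-7,3)
step 7: apply (+2,+2) → (-5,5)
step 8: apply (-5,+0) → (-10,5)

(-10,5)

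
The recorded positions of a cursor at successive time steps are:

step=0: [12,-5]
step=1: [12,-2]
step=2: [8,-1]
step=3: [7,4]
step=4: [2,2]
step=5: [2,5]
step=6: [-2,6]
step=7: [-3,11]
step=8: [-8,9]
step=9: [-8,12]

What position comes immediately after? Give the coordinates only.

[-12,13]

Step-to-step displacements: [+0,+3], [-4,+1], [-1,+5], [-5,-2], [+0,+3], [-4,+1], [-1,+5], [-5,-2], [+0,+3] — a repeating cycle of length 4.
step 10: apply [-4,+1] → [-12,13]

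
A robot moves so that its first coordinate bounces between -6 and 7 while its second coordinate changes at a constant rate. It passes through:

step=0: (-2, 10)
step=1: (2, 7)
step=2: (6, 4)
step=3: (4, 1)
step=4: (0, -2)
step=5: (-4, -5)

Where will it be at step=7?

The first coordinate reflects between -6 and 7, moving 4 per step.
  step 6: -4 → -4
  step 7: -4 → 0
The second coordinate changes by -3 each step: at step 7 it is -11.

(0, -11)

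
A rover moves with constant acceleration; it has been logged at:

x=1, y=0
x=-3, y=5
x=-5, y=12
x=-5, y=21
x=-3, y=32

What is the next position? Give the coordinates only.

Taking differences between consecutive positions: (-4, +5), (-2, +7), (+0, +9), (+2, +11). These grow by (+2, +2) each step.
step 5: x=-3, y=32 + (+4, +13) → x=1, y=45

x=1, y=45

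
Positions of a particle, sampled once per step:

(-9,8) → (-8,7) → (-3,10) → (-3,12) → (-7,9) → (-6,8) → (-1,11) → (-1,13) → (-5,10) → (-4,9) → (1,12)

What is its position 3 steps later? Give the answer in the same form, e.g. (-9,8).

(-2,10)

Step-to-step displacements: (+1,-1), (+5,+3), (+0,+2), (-4,-3), (+1,-1), (+5,+3), (+0,+2), (-4,-3), (+1,-1), (+5,+3) — a repeating cycle of length 4.
step 11: apply (+0,+2) → (1,14)
step 12: apply (-4,-3) → (-3,11)
step 13: apply (+1,-1) → (-2,10)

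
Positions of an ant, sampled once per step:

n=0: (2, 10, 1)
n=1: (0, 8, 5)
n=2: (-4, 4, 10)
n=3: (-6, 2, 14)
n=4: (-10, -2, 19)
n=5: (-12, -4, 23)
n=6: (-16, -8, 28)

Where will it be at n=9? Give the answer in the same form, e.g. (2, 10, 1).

(-24, -16, 41)

The moves between consecutive positions are (-2, -2, +4), (-4, -4, +5), (-2, -2, +4), (-4, -4, +5), (-2, -2, +4), (-4, -4, +5); they repeat the 2-cycle [(-2, -2, +4), (-4, -4, +5)].
step 7: apply (-2, -2, +4) → (-18, -10, 32)
step 8: apply (-4, -4, +5) → (-22, -14, 37)
step 9: apply (-2, -2, +4) → (-24, -16, 41)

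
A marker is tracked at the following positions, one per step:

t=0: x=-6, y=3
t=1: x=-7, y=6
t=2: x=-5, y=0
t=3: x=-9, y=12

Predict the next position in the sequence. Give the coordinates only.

Consecutive displacements (-1, +3), (+2, -6), (-4, +12) scale by a factor of -2 each step.
step 4: x=-9, y=12 + (+8, -24) → x=-1, y=-12

x=-1, y=-12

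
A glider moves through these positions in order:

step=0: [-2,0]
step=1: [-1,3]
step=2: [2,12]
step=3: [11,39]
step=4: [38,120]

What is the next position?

[119,363]

Step-to-step displacements: [+1,+3], [+3,+9], [+9,+27], [+27,+81]; each is 3× the previous.
step 5: [38,120] + [+81,+243] → [119,363]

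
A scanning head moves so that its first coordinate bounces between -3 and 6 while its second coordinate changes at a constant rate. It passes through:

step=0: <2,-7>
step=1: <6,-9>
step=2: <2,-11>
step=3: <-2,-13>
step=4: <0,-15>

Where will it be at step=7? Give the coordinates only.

The first coordinate travels 4 per step and bounces off the walls at -3 and 6.
  step 5: 0 → 4
  step 6: 4 → 4
  step 7: 4 → 0
The second coordinate changes by -2 each step: at step 7 it is -21.

<0,-21>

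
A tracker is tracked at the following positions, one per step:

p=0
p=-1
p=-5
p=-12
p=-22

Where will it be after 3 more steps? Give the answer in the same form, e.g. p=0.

First differences are -1, -4, -7, -10; their common second difference is -3 (constant acceleration).
step 5: -22 − 13 → p=-35
step 6: -35 − 16 → p=-51
step 7: -51 − 19 → p=-70

p=-70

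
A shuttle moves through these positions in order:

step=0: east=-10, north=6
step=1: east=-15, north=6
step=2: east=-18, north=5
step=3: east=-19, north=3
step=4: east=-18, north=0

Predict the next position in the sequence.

east=-15, north=-4

First differences are (-5, +0), (-3, -1), (-1, -2), (+1, -3); their common second difference is (+2, -1) (constant acceleration).
step 5: east=-18, north=0 + (+3, -4) → east=-15, north=-4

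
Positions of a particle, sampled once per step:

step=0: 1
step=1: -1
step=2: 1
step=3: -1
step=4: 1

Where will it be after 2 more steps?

Step-to-step displacements: -2, +2, -2, +2; each is -1× the previous.
step 5: 1 − 2 → -1
step 6: -1 + 2 → 1

1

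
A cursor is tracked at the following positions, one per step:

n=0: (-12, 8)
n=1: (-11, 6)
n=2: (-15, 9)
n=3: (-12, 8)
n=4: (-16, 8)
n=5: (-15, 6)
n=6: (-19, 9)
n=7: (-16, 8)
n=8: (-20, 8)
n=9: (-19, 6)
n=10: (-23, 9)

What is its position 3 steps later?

The moves between consecutive positions are (+1, -2), (-4, +3), (+3, -1), (-4, +0), (+1, -2), (-4, +3), (+3, -1), (-4, +0), (+1, -2), (-4, +3); they repeat the 4-cycle [(+1, -2), (-4, +3), (+3, -1), (-4, +0)].
step 11: apply (+3, -1) → (-20, 8)
step 12: apply (-4, +0) → (-24, 8)
step 13: apply (+1, -2) → (-23, 6)

(-23, 6)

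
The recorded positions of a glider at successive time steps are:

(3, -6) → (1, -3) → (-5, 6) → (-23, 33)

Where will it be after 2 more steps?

(-239, 357)

The jumps are (-2, +3), (-6, +9), (-18, +27) — a geometric progression with ratio 3.
step 4: (-23, 33) + (-54, +81) → (-77, 114)
step 5: (-77, 114) + (-162, +243) → (-239, 357)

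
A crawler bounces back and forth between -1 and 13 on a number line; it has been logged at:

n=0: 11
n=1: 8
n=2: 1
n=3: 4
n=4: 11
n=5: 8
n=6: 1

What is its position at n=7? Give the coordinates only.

4

The value travels 7 per step and bounces off the walls at -1 and 13.
  step 7: 1 → 4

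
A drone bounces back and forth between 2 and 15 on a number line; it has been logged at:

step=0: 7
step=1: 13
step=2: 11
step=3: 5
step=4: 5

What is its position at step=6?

13

The value reflects between 2 and 15, moving 6 per step.
  step 5: 5 → 11
  step 6: 11 → 13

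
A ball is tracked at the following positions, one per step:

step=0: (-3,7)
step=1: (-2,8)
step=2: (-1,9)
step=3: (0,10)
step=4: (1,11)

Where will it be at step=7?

(4,14)

Constant displacement of (+1,+1) per step.
step 5: (1,11) + (+1,+1) → (2,12)
step 6: (2,12) + (+1,+1) → (3,13)
step 7: (3,13) + (+1,+1) → (4,14)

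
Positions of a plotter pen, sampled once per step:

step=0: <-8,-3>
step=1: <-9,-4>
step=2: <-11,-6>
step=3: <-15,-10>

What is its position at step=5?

Consecutive displacements <-1,-1>, <-2,-2>, <-4,-4> scale by a factor of 2 each step.
step 4: <-15,-10> + <-8,-8> → <-23,-18>
step 5: <-23,-18> + <-16,-16> → <-39,-34>

<-39,-34>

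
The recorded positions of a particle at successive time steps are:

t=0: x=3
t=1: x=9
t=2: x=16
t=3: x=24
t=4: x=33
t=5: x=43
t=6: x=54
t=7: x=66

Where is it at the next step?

Successive displacements: +6, +7, +8, +9, +10, +11, +12 — each changes by +1.
step 8: 66 + 13 → x=79

x=79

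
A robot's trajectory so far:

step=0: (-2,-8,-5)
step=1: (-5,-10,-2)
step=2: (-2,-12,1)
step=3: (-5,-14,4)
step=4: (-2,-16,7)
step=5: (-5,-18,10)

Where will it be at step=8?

(-2,-24,19)

The first coordinate repeats the cycle [-2, -5] with period 2; step 8 mod 2 = 0, giving -2.
The second coordinate changes by -2 each step, so at step 8 it is -8 + 8·(-2) = -24.
The third coordinate changes by +3 each step, so at step 8 it is -5 + 8·(3) = 19.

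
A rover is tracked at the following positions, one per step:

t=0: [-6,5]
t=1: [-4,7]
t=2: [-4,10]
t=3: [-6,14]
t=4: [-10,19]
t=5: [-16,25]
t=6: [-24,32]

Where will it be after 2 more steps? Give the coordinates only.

[-46,49]

First differences are [+2,+2], [+0,+3], [-2,+4], [-4,+5], [-6,+6], [-8,+7]; their common second difference is [-2,+1] (constant acceleration).
step 7: [-24,32] + [-10,+8] → [-34,40]
step 8: [-34,40] + [-12,+9] → [-46,49]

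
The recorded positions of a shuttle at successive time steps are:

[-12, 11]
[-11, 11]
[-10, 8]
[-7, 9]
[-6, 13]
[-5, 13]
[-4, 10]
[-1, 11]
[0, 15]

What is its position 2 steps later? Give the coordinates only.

[2, 12]

Differencing gives [+1, +0], [+1, -3], [+3, +1], [+1, +4], [+1, +0], [+1, -3], [+3, +1], [+1, +4]. This is the pattern [+1, +0], [+1, -3], [+3, +1], [+1, +4] repeated.
step 9: apply [+1, +0] → [1, 15]
step 10: apply [+1, -3] → [2, 12]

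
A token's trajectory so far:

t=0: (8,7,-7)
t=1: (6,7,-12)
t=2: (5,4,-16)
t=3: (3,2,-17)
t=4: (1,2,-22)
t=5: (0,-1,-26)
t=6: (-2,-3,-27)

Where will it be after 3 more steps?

(-7,-8,-37)

Step-to-step displacements: (-2,+0,-5), (-1,-3,-4), (-2,-2,-1), (-2,+0,-5), (-1,-3,-4), (-2,-2,-1) — a repeating cycle of length 3.
step 7: apply (-2,+0,-5) → (-4,-3,-32)
step 8: apply (-1,-3,-4) → (-5,-6,-36)
step 9: apply (-2,-2,-1) → (-7,-8,-37)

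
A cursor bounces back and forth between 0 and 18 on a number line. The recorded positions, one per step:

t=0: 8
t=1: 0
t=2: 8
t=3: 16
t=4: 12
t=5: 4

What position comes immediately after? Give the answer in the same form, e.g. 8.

4

The value reflects between 0 and 18, moving 8 per step.
  step 6: 4 → 4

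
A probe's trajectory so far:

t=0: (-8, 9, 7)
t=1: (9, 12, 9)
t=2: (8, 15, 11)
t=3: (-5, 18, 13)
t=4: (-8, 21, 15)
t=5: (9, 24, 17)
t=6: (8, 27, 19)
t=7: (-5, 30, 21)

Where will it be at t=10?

First: cycles through -8, 9, 8, -5 every 4 steps. Step 10 lands at position 2 of the cycle → 8.
Second: linear, +3 per step → 39 at step 10.
Third: linear, +2 per step → 27 at step 10.

(8, 39, 27)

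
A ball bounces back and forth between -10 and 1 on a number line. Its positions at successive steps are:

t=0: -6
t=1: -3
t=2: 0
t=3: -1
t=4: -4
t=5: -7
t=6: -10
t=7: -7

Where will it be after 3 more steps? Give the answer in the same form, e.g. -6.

The value travels 3 per step and bounces off the walls at -10 and 1.
  step 8: -7 → -4
  step 9: -4 → -1
  step 10: -1 → 0

0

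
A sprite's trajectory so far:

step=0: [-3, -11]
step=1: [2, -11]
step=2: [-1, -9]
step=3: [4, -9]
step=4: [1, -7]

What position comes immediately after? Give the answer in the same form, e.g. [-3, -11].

[6, -7]

Step-to-step displacements: [+5, +0], [-3, +2], [+5, +0], [-3, +2] — a repeating cycle of length 2.
step 5: apply [+5, +0] → [6, -7]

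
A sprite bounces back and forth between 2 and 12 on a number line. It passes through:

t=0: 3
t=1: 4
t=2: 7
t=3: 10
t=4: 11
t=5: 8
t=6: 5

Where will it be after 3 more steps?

8

The value travels 3 per step and bounces off the walls at 2 and 12.
  step 7: 5 → 2
  step 8: 2 → 5
  step 9: 5 → 8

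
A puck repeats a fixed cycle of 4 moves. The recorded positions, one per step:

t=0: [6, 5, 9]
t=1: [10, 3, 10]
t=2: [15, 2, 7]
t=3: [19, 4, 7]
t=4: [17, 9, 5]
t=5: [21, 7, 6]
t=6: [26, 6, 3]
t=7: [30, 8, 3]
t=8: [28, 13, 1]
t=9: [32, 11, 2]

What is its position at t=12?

The moves between consecutive positions are [+4, -2, +1], [+5, -1, -3], [+4, +2, +0], [-2, +5, -2], [+4, -2, +1], [+5, -1, -3], [+4, +2, +0], [-2, +5, -2], [+4, -2, +1]; they repeat the 4-cycle [[+4, -2, +1], [+5, -1, -3], [+4, +2, +0], [-2, +5, -2]].
step 10: apply [+5, -1, -3] → [37, 10, -1]
step 11: apply [+4, +2, +0] → [41, 12, -1]
step 12: apply [-2, +5, -2] → [39, 17, -3]

[39, 17, -3]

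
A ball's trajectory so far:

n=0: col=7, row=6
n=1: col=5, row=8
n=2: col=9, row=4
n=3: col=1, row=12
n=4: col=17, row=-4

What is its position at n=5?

col=-15, row=28

Step-to-step displacements: (-2, +2), (+4, -4), (-8, +8), (+16, -16); each is -2× the previous.
step 5: col=17, row=-4 + (-32, +32) → col=-15, row=28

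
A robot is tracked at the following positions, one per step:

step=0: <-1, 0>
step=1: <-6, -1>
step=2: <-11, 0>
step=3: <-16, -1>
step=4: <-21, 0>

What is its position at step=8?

<-41, 0>

The first coordinate changes by -5 each step, so at step 8 it is -1 + 8·(-5) = -41.
The second coordinate repeats the cycle [0, -1] with period 2; step 8 mod 2 = 0, giving 0.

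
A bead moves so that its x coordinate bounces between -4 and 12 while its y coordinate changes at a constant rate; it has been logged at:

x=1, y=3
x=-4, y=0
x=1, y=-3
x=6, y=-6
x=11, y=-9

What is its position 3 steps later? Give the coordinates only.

The x coordinate travels 5 per step and bounces off the walls at -4 and 12.
  step 5: 11 → 8
  step 6: 8 → 3
  step 7: 3 → -2
The y coordinate changes by -3 each step: at step 7 it is -18.

x=-2, y=-18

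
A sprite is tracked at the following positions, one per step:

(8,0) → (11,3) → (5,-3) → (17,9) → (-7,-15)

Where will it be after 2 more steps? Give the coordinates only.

Consecutive displacements (+3,+3), (-6,-6), (+12,+12), (-24,-24) scale by a factor of -2 each step.
step 5: (-7,-15) + (+48,+48) → (41,33)
step 6: (41,33) + (-96,-96) → (-55,-63)

(-55,-63)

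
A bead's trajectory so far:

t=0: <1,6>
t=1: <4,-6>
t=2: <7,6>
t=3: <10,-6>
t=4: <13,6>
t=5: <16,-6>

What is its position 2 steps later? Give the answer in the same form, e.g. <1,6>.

<22,-6>

The first coordinate changes by +3 each step, so at step 7 it is 1 + 7·(3) = 22.
The second coordinate repeats the cycle [6, -6] with period 2; step 7 mod 2 = 1, giving -6.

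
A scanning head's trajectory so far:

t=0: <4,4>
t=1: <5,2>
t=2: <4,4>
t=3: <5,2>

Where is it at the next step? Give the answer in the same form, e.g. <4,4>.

Consecutive displacements <+1,-2>, <-1,+2>, <+1,-2> scale by a factor of -1 each step.
step 4: <5,2> + <-1,+2> → <4,4>

<4,4>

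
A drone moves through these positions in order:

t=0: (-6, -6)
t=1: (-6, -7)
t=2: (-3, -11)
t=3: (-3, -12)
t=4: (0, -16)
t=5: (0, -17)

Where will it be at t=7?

(3, -22)

The moves between consecutive positions are (+0, -1), (+3, -4), (+0, -1), (+3, -4), (+0, -1); they repeat the 2-cycle [(+0, -1), (+3, -4)].
step 6: apply (+3, -4) → (3, -21)
step 7: apply (+0, -1) → (3, -22)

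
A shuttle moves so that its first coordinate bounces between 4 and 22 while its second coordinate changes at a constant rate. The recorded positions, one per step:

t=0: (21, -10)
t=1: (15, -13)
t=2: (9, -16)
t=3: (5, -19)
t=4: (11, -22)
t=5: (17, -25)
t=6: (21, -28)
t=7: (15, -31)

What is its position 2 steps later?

(5, -37)

The first coordinate travels 6 per step and bounces off the walls at 4 and 22.
  step 8: 15 → 9
  step 9: 9 → 5
The second coordinate changes by -3 each step: at step 9 it is -37.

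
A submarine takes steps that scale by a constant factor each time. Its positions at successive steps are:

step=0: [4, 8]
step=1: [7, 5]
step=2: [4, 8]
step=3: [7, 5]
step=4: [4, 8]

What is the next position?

[7, 5]

Step-to-step displacements: [+3, -3], [-3, +3], [+3, -3], [-3, +3]; each is -1× the previous.
step 5: [4, 8] + [+3, -3] → [7, 5]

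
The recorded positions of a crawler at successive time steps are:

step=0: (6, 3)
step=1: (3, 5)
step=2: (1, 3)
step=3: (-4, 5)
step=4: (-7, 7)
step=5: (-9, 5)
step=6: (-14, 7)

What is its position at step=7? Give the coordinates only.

(-17, 9)

Differencing gives (-3, +2), (-2, -2), (-5, +2), (-3, +2), (-2, -2), (-5, +2). This is the pattern (-3, +2), (-2, -2), (-5, +2) repeated.
step 7: apply (-3, +2) → (-17, 9)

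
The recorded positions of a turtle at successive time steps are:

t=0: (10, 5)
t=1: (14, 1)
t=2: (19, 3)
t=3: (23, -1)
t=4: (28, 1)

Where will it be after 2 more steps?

Step-to-step displacements: (+4, -4), (+5, +2), (+4, -4), (+5, +2) — a repeating cycle of length 2.
step 5: apply (+4, -4) → (32, -3)
step 6: apply (+5, +2) → (37, -1)

(37, -1)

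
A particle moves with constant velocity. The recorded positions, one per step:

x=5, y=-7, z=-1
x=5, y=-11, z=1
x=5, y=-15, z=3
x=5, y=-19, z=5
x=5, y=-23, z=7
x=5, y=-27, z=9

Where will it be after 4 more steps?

Constant displacement of (+0, -4, +2) per step.
step 6: x=5, y=-27, z=9 + (+0, -4, +2) → x=5, y=-31, z=11
step 7: x=5, y=-31, z=11 + (+0, -4, +2) → x=5, y=-35, z=13
step 8: x=5, y=-35, z=13 + (+0, -4, +2) → x=5, y=-39, z=15
step 9: x=5, y=-39, z=15 + (+0, -4, +2) → x=5, y=-43, z=17

x=5, y=-43, z=17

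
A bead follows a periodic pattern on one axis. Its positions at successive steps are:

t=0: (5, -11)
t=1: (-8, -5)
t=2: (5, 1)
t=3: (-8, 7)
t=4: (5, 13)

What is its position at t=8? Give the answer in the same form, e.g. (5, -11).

First: cycles through 5, -8 every 2 steps. Step 8 lands at position 0 of the cycle → 5.
Second: linear, +6 per step → 37 at step 8.

(5, 37)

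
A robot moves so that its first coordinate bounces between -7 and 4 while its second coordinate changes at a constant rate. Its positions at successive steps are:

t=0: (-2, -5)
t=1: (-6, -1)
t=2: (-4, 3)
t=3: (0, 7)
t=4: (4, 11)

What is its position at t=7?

The first coordinate travels 4 per step and bounces off the walls at -7 and 4.
  step 5: 4 → 0
  step 6: 0 → -4
  step 7: -4 → -6
The second coordinate changes by +4 each step: at step 7 it is 23.

(-6, 23)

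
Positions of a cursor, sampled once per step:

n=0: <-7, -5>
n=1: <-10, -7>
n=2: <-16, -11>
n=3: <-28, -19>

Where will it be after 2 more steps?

<-100, -67>

The jumps are <-3, -2>, <-6, -4>, <-12, -8> — a geometric progression with ratio 2.
step 4: <-28, -19> + <-24, -16> → <-52, -35>
step 5: <-52, -35> + <-48, -32> → <-100, -67>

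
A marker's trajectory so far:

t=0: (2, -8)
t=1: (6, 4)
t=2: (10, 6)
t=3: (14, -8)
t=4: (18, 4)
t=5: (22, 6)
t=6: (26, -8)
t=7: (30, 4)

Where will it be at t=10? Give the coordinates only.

(42, 4)

The first coordinate changes by +4 each step, so at step 10 it is 2 + 10·(4) = 42.
The second coordinate repeats the cycle [-8, 4, 6] with period 3; step 10 mod 3 = 1, giving 4.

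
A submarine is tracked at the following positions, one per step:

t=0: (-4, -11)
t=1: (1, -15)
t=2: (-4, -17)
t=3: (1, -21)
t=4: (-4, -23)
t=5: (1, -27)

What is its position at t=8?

(-4, -35)

Differencing gives (+5, -4), (-5, -2), (+5, -4), (-5, -2), (+5, -4). This is the pattern (+5, -4), (-5, -2) repeated.
step 6: apply (-5, -2) → (-4, -29)
step 7: apply (+5, -4) → (1, -33)
step 8: apply (-5, -2) → (-4, -35)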